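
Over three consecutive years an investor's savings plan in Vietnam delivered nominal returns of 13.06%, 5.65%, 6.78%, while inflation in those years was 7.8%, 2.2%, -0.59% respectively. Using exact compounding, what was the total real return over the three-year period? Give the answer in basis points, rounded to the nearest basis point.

Nominal growth factor = 1.1306 × 1.0565 × 1.0678 = 1.275465
Price-level growth factor = 1.0780 × 1.0220 × 0.9941 = 1.095216
Real growth factor = 1.275465 / 1.095216 = 1.164578
Total real return = 1.164578 − 1 → 1646 basis points.

1646 basis points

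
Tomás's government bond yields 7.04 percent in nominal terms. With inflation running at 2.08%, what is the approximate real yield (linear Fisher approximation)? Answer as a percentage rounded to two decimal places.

r ≈ i − π = 7.04% − 2.08% = 4.96%.

4.96%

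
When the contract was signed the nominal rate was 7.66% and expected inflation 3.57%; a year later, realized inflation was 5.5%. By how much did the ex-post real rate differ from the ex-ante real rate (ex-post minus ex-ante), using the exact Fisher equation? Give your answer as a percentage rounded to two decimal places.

-1.90%

Ex-ante: (1 + 0.0766)/(1 + 0.0357) − 1 = 3.9490%
Ex-post: (1 + 0.0766)/(1 + 0.0550) − 1 = 2.0474%
Difference (ex-post − ex-ante) = -1.9016% → -1.90%.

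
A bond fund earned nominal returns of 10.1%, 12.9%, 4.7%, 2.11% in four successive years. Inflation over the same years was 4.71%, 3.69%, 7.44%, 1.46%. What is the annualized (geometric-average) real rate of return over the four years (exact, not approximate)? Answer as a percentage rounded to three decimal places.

Compound the nominal returns: 1.1010 × 1.1290 × 1.0470 × 1.0211 = 1.32891199.
Compound inflation: 1.0471 × 1.0369 × 1.0744 × 1.0146 = 1.18354804.
Deflate: 1.32891199 / 1.18354804 = 1.12282048.
Annualized real rate = 1.12282048^(1/4) − 1 = 2.9384% → 2.938%.

2.938%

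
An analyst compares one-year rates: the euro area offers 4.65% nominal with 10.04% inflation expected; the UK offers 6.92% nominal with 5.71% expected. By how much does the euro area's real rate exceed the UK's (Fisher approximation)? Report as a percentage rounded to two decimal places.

-6.60%

The euro area: 4.65% − 10.04% = -5.390%
The UK: 6.92% − 5.71% = 1.210%
Differential = -6.600% → -6.60%.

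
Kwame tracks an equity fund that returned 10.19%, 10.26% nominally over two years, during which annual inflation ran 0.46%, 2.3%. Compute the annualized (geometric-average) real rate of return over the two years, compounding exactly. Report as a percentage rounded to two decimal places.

8.73%

Compound the nominal returns: 1.1019 × 1.1026 = 1.21495494.
Compound inflation: 1.0046 × 1.0230 = 1.02770580.
Deflate: 1.21495494 / 1.02770580 = 1.18220111.
Annualized real rate = 1.18220111^(1/2) − 1 = 8.7291% → 8.73%.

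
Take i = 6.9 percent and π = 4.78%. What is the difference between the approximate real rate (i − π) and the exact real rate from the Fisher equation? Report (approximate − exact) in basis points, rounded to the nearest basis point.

Approximate: r ≈ 6.900% − 4.780% = 2.1200%
Exact: (1 + 0.0690)/(1 + 0.0478) − 1 = 2.0233%
Error = 2.1200% − 2.0233% = 0.0967% → 10 basis points.

10 basis points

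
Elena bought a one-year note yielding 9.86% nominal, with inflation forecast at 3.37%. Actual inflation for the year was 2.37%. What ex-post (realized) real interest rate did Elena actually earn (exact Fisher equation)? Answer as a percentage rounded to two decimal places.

7.32%

Ex-post: (1 + 0.0986)/(1 + 0.0237) − 1 = 7.3166%
So the realized real rate is 7.32%.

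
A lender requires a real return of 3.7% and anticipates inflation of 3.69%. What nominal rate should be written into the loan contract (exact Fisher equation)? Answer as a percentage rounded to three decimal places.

7.527%

(1 + i) = (1 + r)(1 + π) = 1.03700 × 1.03690 = 1.0752653
i = 1.0752653 − 1, so the required nominal rate is 7.527%.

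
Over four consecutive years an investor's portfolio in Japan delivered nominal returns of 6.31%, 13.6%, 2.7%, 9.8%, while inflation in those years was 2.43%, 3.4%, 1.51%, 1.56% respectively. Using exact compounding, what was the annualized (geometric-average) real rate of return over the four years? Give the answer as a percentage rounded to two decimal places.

5.68%

Nominal growth factor = 1.0631 × 1.1360 × 1.0270 × 1.0980 = 1.36183733
Price-level growth factor = 1.0243 × 1.0340 × 1.0151 × 1.0156 = 1.09189086
Real growth factor = 1.36183733 / 1.09189086 = 1.24722843
Annualized real rate = 1.24722843^(1/4) − 1 = 5.6785% → 5.68%.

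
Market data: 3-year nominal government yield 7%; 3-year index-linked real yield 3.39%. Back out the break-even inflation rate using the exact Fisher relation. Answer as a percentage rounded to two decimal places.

(1 + π) = (1 + i)/(1 + r) = 1.07000 / 1.03390 = 1.034916
Break-even inflation = 1.034916 − 1 → 3.49%.

3.49%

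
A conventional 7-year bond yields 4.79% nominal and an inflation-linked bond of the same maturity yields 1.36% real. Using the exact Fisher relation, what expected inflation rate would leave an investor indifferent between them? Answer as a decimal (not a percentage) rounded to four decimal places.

0.0338

(1 + π) = (1 + i)/(1 + r) = 1.04790 / 1.01360 = 1.033840
Break-even inflation = 1.033840 − 1 → 0.0338.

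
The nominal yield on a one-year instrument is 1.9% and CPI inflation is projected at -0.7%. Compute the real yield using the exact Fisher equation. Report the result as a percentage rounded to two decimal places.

2.62%

1 + r = 1.01900 / 0.99300 = 1.026183
r = 1.026183 − 1 = 2.6183%, i.e. 2.62%.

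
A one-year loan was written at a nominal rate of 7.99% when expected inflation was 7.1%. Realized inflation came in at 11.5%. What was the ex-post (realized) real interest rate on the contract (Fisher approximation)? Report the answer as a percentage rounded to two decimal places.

-3.51%

Ex-post: 7.99% − 11.5% = -3.510%
So the realized real rate is -3.51%.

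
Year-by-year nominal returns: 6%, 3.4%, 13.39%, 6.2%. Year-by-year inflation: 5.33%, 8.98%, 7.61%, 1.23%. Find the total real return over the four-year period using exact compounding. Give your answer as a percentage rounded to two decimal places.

Nominal growth factor = 1.0600 × 1.0340 × 1.1339 × 1.0620 = 1.319853
Price-level growth factor = 1.0533 × 1.0898 × 1.0761 × 1.0123 = 1.250434
Real growth factor = 1.319853 / 1.250434 = 1.055516
Total real return = 1.055516 − 1 → 5.55%.

5.55%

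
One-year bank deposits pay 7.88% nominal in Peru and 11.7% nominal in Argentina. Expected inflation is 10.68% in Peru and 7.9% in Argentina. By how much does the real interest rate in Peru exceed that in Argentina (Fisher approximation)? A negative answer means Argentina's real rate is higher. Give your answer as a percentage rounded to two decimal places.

Peru: 7.88% − 10.68% = -2.800%
Argentina: 11.7% − 7.9% = 3.800%
Differential = -6.600% → -6.60%.

-6.60%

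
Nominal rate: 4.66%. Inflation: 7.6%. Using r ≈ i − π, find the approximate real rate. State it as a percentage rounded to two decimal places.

r ≈ i − π = 4.66% − 7.6% = -2.94%.

-2.94%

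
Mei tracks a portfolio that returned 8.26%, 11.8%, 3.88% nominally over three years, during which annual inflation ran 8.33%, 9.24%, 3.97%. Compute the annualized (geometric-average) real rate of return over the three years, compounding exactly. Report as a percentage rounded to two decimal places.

0.72%

Compound the nominal returns: 1.0826 × 1.1180 × 1.0388 = 1.25730826.
Compound inflation: 1.0833 × 1.0924 × 1.0397 = 1.23037778.
Deflate: 1.25730826 / 1.23037778 = 1.02188798.
Annualized real rate = 1.02188798^(1/3) − 1 = 0.7243% → 0.72%.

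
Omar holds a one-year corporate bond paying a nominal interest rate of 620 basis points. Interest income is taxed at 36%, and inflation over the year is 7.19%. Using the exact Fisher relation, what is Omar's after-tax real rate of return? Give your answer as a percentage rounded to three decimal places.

After-tax nominal return = 6.2% × (1 − 0.36) = 3.9680%.
1 + r = 1.03968 / 1.07190 = 0.969941
After-tax real rate = 0.969941 − 1 → -3.006%.

-3.006%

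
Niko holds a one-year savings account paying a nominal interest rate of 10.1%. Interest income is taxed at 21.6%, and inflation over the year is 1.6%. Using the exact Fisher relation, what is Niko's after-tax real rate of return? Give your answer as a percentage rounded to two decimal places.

After-tax nominal return = 10.1% × (1 − 0.216) = 7.9184%.
1 + r = 1.079184 / 1.01600 = 1.062189
After-tax real rate = 1.062189 − 1 → 6.22%.

6.22%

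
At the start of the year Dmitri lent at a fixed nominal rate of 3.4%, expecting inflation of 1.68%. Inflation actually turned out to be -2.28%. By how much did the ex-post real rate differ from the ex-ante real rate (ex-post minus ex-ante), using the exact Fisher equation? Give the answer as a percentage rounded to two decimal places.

4.12%

Ex-ante: (1 + 0.0340)/(1 + 0.0168) − 1 = 1.6916%
Ex-post: (1 + 0.0340)/(1 − 0.0228) − 1 = 5.8125%
Difference (ex-post − ex-ante) = 4.1209% → 4.12%.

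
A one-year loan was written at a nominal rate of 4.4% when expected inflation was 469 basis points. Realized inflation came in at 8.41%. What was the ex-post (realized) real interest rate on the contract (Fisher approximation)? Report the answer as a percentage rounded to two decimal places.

Ex-post: 4.4% − 8.41% = -4.010%
So the realized real rate is -4.01%.

-4.01%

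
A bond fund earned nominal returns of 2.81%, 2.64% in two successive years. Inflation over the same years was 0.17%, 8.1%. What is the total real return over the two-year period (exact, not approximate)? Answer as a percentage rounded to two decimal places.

-2.55%

Compound the nominal returns: 1.0281 × 1.0264 = 1.055242.
Compound inflation: 1.0017 × 1.0810 = 1.082838.
Deflate: 1.055242 / 1.082838 = 0.974515.
Total real return = 0.974515 − 1 → -2.55%.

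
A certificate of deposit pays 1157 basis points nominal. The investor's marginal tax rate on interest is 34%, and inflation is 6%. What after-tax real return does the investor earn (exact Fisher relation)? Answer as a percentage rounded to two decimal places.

After-tax nominal return = 11.57% × (1 − 0.34) = 7.6362%.
1 + r = 1.076362 / 1.06000 = 1.015436
After-tax real rate = 1.015436 − 1 → 1.54%.

1.54%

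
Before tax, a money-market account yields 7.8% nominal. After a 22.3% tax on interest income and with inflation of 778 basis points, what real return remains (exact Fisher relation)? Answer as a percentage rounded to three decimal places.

After-tax nominal return = 7.8% × (1 − 0.223) = 6.0606%.
1 + r = 1.060606 / 1.07780 = 0.984047
After-tax real rate = 0.984047 − 1 → -1.595%.

-1.595%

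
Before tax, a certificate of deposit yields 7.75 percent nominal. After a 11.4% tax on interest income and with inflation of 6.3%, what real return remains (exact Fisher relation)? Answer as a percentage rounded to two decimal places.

0.53%

After-tax nominal return = 7.75% × (1 − 0.114) = 6.8665%.
1 + r = 1.068665 / 1.06300 = 1.005329
After-tax real rate = 1.005329 − 1 → 0.53%.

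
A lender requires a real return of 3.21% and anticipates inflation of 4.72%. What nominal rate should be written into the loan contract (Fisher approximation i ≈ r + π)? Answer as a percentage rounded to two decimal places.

i ≈ r + π = 3.21% + 4.72% = 7.93%.

7.93%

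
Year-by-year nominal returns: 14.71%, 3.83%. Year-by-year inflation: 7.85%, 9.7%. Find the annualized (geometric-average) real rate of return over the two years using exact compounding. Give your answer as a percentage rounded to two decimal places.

Nominal growth factor = 1.1471 × 1.0383 = 1.19103393
Price-level growth factor = 1.0785 × 1.0970 = 1.18311450
Real growth factor = 1.19103393 / 1.18311450 = 1.00669371
Annualized real rate = 1.00669371^(1/2) − 1 = 0.3341% → 0.33%.

0.33%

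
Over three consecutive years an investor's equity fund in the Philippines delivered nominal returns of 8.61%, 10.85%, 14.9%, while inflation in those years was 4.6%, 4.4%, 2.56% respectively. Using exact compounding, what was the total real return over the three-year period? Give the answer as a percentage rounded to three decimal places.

23.514%

Compound the nominal returns: 1.0861 × 1.1085 × 1.1490 = 1.383329.
Compound inflation: 1.0460 × 1.0440 × 1.0256 = 1.119980.
Deflate: 1.383329 / 1.119980 = 1.235138.
Total real return = 1.235138 − 1 → 23.514%.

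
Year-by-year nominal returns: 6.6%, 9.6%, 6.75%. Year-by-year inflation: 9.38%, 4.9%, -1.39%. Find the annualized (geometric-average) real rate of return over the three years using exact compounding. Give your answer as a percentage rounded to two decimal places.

3.30%

Nominal growth factor = 1.0660 × 1.0960 × 1.0675 = 1.24719868
Price-level growth factor = 1.0938 × 1.0490 × 0.9861 = 1.13144739
Real growth factor = 1.24719868 / 1.13144739 = 1.10230373
Annualized real rate = 1.10230373^(1/3) − 1 = 3.3000% → 3.30%.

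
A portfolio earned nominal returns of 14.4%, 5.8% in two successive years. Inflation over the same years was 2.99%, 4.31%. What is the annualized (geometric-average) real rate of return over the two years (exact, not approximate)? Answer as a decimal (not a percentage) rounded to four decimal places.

Compound the nominal returns: 1.1440 × 1.0580 = 1.21035200.
Compound inflation: 1.0299 × 1.0431 = 1.07428869.
Deflate: 1.21035200 / 1.07428869 = 1.12665433.
Annualized real rate = 1.12665433^(1/2) − 1 = 6.1440% → 0.0614.

0.0614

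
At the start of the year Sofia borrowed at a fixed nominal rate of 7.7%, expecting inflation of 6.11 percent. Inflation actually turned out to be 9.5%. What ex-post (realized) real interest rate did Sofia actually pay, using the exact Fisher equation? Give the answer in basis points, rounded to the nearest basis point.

Ex-post: (1 + 0.0770)/(1 + 0.0950) − 1 = -1.6438%
So the realized real rate is -164 basis points.

-164 basis points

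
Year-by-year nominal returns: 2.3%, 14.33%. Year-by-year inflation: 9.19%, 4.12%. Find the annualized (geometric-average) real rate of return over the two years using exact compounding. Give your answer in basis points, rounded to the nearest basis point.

143 basis points

Compound the nominal returns: 1.0230 × 1.1433 = 1.16959590.
Compound inflation: 1.0919 × 1.0412 = 1.13688628.
Deflate: 1.16959590 / 1.13688628 = 1.02877123.
Annualized real rate = 1.02877123^(1/2) − 1 = 1.4284% → 143 basis points.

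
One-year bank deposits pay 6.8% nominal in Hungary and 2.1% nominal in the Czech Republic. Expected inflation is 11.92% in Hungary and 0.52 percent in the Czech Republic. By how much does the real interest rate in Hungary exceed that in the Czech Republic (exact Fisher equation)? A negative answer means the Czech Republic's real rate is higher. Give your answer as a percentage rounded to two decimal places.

-6.15%

Hungary: (1 + 0.0680)/(1 + 0.1192) − 1 = -4.5747%
The Czech Republic: (1 + 0.0210)/(1 + 0.0052) − 1 = 1.5718%
Differential = -4.5747% − 1.5718% = -6.1465% → -6.15%.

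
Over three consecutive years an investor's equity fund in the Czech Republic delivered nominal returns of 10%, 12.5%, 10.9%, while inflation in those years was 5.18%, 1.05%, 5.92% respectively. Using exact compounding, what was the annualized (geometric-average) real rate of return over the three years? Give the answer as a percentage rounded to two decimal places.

Nominal growth factor = 1.1000 × 1.1250 × 1.1090 = 1.37238750
Price-level growth factor = 1.0518 × 1.0105 × 1.0592 = 1.12576426
Real growth factor = 1.37238750 / 1.12576426 = 1.21907183
Annualized real rate = 1.21907183^(1/3) − 1 = 6.8259% → 6.83%.

6.83%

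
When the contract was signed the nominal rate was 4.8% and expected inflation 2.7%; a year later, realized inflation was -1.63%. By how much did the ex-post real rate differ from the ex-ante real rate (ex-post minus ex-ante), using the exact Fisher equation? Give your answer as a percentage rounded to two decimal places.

4.49%

Ex-ante: (1 + 0.0480)/(1 + 0.0270) − 1 = 2.0448%
Ex-post: (1 + 0.0480)/(1 − 0.0163) − 1 = 6.5365%
Difference (ex-post − ex-ante) = 4.4918% → 4.49%.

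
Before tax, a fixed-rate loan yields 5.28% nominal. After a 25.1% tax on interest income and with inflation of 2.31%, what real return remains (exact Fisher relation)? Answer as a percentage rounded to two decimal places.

After-tax nominal return = 5.28% × (1 − 0.251) = 3.95472%.
1 + r = 1.0395472 / 1.02310 = 1.016076
After-tax real rate = 1.016076 − 1 → 1.61%.

1.61%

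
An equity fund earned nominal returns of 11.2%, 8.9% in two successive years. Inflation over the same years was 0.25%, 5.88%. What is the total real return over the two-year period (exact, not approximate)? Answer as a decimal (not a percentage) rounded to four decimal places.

0.1409

Nominal growth factor = 1.1120 × 1.0890 = 1.210968
Price-level growth factor = 1.0025 × 1.0588 = 1.061447
Real growth factor = 1.210968 / 1.061447 = 1.140865
Total real return = 1.140865 − 1 → 0.1409.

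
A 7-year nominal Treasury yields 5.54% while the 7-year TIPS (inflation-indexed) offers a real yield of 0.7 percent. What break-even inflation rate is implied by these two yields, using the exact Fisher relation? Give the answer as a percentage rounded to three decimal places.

(1 + π) = (1 + i)/(1 + r) = 1.05540 / 1.00700 = 1.048064
Break-even inflation = 1.048064 − 1 → 4.806%.

4.806%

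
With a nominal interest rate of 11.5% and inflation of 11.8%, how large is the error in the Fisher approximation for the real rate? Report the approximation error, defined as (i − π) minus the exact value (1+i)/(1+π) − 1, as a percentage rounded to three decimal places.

-0.032%

Approximate: r ≈ 11.500% − 11.800% = -0.3000%
Exact: (1 + 0.1150)/(1 + 0.1180) − 1 = -0.2683%
Error = -0.3000% − (-0.2683%) = -0.0317% → -0.032%.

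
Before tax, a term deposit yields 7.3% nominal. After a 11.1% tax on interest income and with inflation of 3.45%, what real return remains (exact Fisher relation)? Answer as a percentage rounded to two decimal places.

After-tax nominal return = 7.3% × (1 − 0.111) = 6.4897%.
1 + r = 1.064897 / 1.03450 = 1.029383
After-tax real rate = 1.029383 − 1 → 2.94%.

2.94%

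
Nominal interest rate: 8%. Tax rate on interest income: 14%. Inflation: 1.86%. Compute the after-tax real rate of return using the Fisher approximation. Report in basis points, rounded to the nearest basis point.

After-tax nominal return = 8% × (1 − 0.14) = 6.8800%.
r ≈ 6.8800% − 1.86% → 502 basis points.

502 basis points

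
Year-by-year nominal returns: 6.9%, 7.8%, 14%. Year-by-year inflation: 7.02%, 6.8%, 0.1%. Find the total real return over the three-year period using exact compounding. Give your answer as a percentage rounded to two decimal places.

14.82%

Compound the nominal returns: 1.0690 × 1.0780 × 1.1400 = 1.313715.
Compound inflation: 1.0702 × 1.0680 × 1.0010 = 1.144117.
Deflate: 1.313715 / 1.144117 = 1.148236.
Total real return = 1.148236 − 1 → 14.82%.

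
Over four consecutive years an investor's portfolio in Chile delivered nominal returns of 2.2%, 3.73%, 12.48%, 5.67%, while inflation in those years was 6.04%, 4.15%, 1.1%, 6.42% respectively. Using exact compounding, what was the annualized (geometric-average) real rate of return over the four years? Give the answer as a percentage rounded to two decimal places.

Compound the nominal returns: 1.0220 × 1.0373 × 1.1248 × 1.0567 = 1.26003407.
Compound inflation: 1.0604 × 1.0415 × 1.0110 × 1.0642 = 1.18823791.
Deflate: 1.26003407 / 1.18823791 = 1.06042238.
Annualized real rate = 1.06042238^(1/4) − 1 = 1.4775% → 1.48%.

1.48%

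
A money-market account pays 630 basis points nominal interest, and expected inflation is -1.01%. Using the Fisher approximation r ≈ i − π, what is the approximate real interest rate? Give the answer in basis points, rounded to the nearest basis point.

r ≈ i − π = 6.3% − (-1.01%) = 731 basis points.

731 basis points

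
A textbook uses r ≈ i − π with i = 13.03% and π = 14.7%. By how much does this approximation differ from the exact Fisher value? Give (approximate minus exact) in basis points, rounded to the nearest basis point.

Approximate: r ≈ 13.030% − 14.700% = -1.6700%
Exact: (1 + 0.1303)/(1 + 0.1470) − 1 = -1.4560%
Error = -1.6700% − (-1.4560%) = -0.2140% → -21 basis points.

-21 basis points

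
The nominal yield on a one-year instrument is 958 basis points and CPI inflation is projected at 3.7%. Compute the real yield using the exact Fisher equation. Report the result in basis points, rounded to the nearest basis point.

567 basis points

1 + r = 1.09580 / 1.03700 = 1.056702
r = 1.056702 − 1 = 5.6702%, i.e. 567 basis points.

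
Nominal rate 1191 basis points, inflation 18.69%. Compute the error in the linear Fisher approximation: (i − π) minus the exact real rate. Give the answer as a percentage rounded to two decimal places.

Approximate: r ≈ 11.910% − 18.690% = -6.7800%
Exact: (1 + 0.1191)/(1 + 0.1869) − 1 = -5.7124%
Error = -6.7800% − (-5.7124%) = -1.0676% → -1.07%.

-1.07%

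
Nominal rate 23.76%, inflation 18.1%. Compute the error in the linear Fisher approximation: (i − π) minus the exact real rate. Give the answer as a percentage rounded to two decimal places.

Approximate: r ≈ 23.760% − 18.100% = 5.6600%
Exact: (1 + 0.2376)/(1 + 0.1810) − 1 = 4.7925%
Error = 5.6600% − 4.7925% = 0.8675% → 0.87%.

0.87%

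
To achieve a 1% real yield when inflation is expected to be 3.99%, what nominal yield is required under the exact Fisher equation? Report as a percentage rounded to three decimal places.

5.030%

(1 + i) = (1 + r)(1 + π) = 1.01000 × 1.03990 = 1.050299
i = 1.050299 − 1, so the required nominal rate is 5.030%.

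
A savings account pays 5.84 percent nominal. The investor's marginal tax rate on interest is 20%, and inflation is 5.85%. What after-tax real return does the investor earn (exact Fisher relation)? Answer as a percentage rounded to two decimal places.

-1.11%

After-tax nominal return = 5.84% × (1 − 0.2) = 4.6720%.
1 + r = 1.04672 / 1.05850 = 0.988871
After-tax real rate = 0.988871 − 1 → -1.11%.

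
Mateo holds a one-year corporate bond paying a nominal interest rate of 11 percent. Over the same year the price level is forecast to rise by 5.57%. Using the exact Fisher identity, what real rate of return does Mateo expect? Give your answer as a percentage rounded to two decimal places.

5.14%

1 + r = 1.11000 / 1.05570 = 1.051435
r = 1.051435 − 1 = 5.1435%, i.e. 5.14%.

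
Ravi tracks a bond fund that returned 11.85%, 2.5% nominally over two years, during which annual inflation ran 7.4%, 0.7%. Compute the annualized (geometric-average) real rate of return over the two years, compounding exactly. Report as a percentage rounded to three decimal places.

Compound the nominal returns: 1.1185 × 1.0250 = 1.14646250.
Compound inflation: 1.0740 × 1.0070 = 1.08151800.
Deflate: 1.14646250 / 1.08151800 = 1.06004939.
Annualized real rate = 1.06004939^(1/2) − 1 = 2.9587% → 2.959%.

2.959%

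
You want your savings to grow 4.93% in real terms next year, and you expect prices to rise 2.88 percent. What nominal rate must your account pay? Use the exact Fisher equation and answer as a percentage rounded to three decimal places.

(1 + i) = (1 + r)(1 + π) = 1.04930 × 1.02880 = 1.07951984
i = 1.07951984 − 1, so the required nominal rate is 7.952%.

7.952%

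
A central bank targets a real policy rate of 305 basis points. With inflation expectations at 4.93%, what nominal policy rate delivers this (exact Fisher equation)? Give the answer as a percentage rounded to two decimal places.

(1 + i) = (1 + r)(1 + π) = 1.03050 × 1.04930 = 1.08130365
i = 1.08130365 − 1, so the required nominal rate is 8.13%.

8.13%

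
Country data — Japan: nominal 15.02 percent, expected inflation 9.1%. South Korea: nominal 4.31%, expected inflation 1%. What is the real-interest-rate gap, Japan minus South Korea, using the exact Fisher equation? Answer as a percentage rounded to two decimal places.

Japan: (1 + 0.1502)/(1 + 0.0910) − 1 = 5.4262%
South Korea: (1 + 0.0431)/(1 + 0.0100) − 1 = 3.2772%
Differential = 5.4262% − 3.2772% = 2.1490% → 2.15%.

2.15%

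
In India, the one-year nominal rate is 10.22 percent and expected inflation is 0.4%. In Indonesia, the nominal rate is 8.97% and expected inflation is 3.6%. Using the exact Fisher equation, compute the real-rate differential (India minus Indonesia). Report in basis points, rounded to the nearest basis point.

India: (1 + 0.1022)/(1 + 0.0040) − 1 = 9.7809%
Indonesia: (1 + 0.0897)/(1 + 0.0360) − 1 = 5.1834%
Differential = 9.7809% − 5.1834% = 4.5975% → 460 basis points.

460 basis points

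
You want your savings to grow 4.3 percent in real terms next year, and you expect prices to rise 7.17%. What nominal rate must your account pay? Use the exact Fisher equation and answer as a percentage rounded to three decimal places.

11.778%

(1 + i) = (1 + r)(1 + π) = 1.04300 × 1.07170 = 1.1177831
i = 1.1177831 − 1, so the required nominal rate is 11.778%.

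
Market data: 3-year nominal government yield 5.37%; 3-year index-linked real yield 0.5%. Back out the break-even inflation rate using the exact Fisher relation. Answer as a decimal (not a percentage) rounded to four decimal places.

(1 + π) = (1 + i)/(1 + r) = 1.05370 / 1.00500 = 1.048458
Break-even inflation = 1.048458 − 1 → 0.0485.

0.0485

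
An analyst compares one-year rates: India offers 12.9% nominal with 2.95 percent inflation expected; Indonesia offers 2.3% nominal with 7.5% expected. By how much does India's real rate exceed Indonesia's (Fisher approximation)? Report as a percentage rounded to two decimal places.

India: 12.9% − 2.95% = 9.950%
Indonesia: 2.3% − 7.5% = -5.200%
Differential = 15.150% → 15.15%.

15.15%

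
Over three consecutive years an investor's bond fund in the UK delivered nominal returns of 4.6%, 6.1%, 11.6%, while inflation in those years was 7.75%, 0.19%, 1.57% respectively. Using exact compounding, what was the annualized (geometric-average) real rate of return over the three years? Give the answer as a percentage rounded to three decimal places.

Compound the nominal returns: 1.0460 × 1.0610 × 1.1160 = 1.23854350.
Compound inflation: 1.0775 × 1.0019 × 1.0157 = 1.09649614.
Deflate: 1.23854350 / 1.09649614 = 1.12954661.
Annualized real rate = 1.12954661^(1/3) − 1 = 4.1441% → 4.144%.

4.144%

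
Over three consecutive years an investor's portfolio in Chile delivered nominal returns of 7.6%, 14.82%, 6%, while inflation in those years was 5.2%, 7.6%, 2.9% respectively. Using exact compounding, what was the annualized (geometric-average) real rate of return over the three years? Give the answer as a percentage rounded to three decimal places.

Nominal growth factor = 1.0760 × 1.1482 × 1.0600 = 1.30959099
Price-level growth factor = 1.0520 × 1.0760 × 1.0290 = 1.16477861
Real growth factor = 1.30959099 / 1.16477861 = 1.12432610
Annualized real rate = 1.12432610^(1/3) − 1 = 3.9834% → 3.983%.

3.983%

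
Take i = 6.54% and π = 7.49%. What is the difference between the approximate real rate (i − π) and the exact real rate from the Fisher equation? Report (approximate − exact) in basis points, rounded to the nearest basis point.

-7 basis points

Approximate: r ≈ 6.540% − 7.490% = -0.9500%
Exact: (1 + 0.0654)/(1 + 0.0749) − 1 = -0.8838%
Error = -0.9500% − (-0.8838%) = -0.0662% → -7 basis points.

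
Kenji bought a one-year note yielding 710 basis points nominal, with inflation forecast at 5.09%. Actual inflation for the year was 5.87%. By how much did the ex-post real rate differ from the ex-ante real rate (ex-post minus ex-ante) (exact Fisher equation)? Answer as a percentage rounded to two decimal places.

Ex-ante: (1 + 0.0710)/(1 + 0.0509) − 1 = 1.9126%
Ex-post: (1 + 0.0710)/(1 + 0.0587) − 1 = 1.1618%
Difference (ex-post − ex-ante) = -0.7508% → -0.75%.

-0.75%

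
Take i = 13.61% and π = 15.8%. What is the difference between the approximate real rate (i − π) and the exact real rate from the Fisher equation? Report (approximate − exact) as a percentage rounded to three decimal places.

-0.299%

Approximate: r ≈ 13.610% − 15.800% = -2.1900%
Exact: (1 + 0.1361)/(1 + 0.1580) − 1 = -1.8912%
Error = -2.1900% − (-1.8912%) = -0.2988% → -0.299%.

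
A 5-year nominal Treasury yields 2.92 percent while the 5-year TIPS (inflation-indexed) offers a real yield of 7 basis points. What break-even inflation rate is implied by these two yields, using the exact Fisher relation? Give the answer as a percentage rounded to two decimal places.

2.85%

(1 + π) = (1 + i)/(1 + r) = 1.02920 / 1.00070 = 1.028480
Break-even inflation = 1.028480 − 1 → 2.85%.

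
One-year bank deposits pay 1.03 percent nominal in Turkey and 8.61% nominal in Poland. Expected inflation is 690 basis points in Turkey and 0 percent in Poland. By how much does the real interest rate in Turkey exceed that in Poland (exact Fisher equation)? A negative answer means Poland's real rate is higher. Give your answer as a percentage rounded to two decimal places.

-14.10%

Turkey: (1 + 0.0103)/(1 + 0.0690) − 1 = -5.4911%
Poland: (1 + 0.0861)/(1 + 0.0000) − 1 = 8.6100%
Differential = -5.4911% − 8.6100% = -14.1011% → -14.10%.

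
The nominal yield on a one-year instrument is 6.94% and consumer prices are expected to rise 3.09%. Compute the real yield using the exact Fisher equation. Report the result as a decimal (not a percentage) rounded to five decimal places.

By the Fisher equation, 1 + r = (1 + i)/(1 + π).
1 + r = 1.06940 / 1.03090 = 1.037346
r = 1.037346 − 1 = 3.7346%, i.e. 0.03735.

0.03735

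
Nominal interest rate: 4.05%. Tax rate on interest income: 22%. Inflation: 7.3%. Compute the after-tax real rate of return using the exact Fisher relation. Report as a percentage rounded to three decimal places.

After-tax nominal return = 4.05% × (1 − 0.22) = 3.1590%.
1 + r = 1.03159 / 1.07300 = 0.961407
After-tax real rate = 0.961407 − 1 → -3.859%.

-3.859%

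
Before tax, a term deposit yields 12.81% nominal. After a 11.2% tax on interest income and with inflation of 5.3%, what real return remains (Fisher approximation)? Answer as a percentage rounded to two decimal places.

6.08%

After-tax nominal return = 12.81% × (1 − 0.112) = 11.37528%.
r ≈ 11.37528% − 5.3% → 6.08%.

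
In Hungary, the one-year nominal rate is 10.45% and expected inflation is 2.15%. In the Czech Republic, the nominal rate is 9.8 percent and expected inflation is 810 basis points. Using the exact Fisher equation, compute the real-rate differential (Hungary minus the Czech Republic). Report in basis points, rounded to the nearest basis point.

655 basis points

Hungary: (1 + 0.1045)/(1 + 0.0215) − 1 = 8.1253%
The Czech Republic: (1 + 0.0980)/(1 + 0.0810) − 1 = 1.5726%
Differential = 8.1253% − 1.5726% = 6.5527% → 655 basis points.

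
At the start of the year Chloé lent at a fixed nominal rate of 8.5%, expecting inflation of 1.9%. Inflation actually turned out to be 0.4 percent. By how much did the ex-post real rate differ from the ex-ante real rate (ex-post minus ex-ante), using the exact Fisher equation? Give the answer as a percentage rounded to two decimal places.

1.59%

Ex-ante: (1 + 0.0850)/(1 + 0.0190) − 1 = 6.4769%
Ex-post: (1 + 0.0850)/(1 + 0.0040) − 1 = 8.0677%
Difference (ex-post − ex-ante) = 1.5908% → 1.59%.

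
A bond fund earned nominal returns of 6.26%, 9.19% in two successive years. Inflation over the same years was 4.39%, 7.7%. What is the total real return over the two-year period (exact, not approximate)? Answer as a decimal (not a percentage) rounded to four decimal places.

Compound the nominal returns: 1.0626 × 1.0919 = 1.160253.
Compound inflation: 1.0439 × 1.0770 = 1.124280.
Deflate: 1.160253 / 1.124280 = 1.031996.
Total real return = 1.031996 − 1 → 0.0320.

0.0320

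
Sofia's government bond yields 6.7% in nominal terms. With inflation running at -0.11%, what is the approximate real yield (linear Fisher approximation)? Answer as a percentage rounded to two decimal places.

r ≈ i − π = 6.7% − (-0.11%) = 6.81%.

6.81%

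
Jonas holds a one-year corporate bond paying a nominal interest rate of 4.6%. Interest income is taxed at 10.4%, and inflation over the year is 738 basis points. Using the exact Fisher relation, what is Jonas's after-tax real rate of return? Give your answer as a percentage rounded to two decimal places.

After-tax nominal return = 4.6% × (1 − 0.104) = 4.1216%.
1 + r = 1.041216 / 1.07380 = 0.969655
After-tax real rate = 0.969655 − 1 → -3.03%.

-3.03%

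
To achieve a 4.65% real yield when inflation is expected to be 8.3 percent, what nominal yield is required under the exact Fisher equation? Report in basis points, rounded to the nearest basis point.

1334 basis points

(1 + i) = (1 + r)(1 + π) = 1.04650 × 1.08300 = 1.1333595
i = 1.1333595 − 1, so the required nominal rate is 1334 basis points.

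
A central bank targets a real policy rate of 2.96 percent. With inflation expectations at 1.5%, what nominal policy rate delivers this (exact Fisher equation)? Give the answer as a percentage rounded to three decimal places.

(1 + i) = (1 + r)(1 + π) = 1.02960 × 1.01500 = 1.045044
i = 1.045044 − 1, so the required nominal rate is 4.504%.

4.504%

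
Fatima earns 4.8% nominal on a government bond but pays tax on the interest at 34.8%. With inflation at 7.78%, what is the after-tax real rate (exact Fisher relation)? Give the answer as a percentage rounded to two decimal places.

After-tax nominal return = 4.8% × (1 − 0.348) = 3.1296%.
1 + r = 1.031296 / 1.07780 = 0.956853
After-tax real rate = 0.956853 − 1 → -4.31%.

-4.31%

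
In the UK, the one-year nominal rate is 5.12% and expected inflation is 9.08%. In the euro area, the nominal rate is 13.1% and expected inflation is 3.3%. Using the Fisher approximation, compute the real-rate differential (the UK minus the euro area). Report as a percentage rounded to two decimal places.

-13.76%

The UK: 5.12% − 9.08% = -3.960%
The euro area: 13.1% − 3.3% = 9.800%
Differential = -13.760% → -13.76%.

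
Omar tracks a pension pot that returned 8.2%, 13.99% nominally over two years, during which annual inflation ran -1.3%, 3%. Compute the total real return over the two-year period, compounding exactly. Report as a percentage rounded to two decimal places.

21.32%

Compound the nominal returns: 1.0820 × 1.1399 = 1.233372.
Compound inflation: 0.9870 × 1.0300 = 1.016610.
Deflate: 1.233372 / 1.016610 = 1.213220.
Total real return = 1.213220 − 1 → 21.32%.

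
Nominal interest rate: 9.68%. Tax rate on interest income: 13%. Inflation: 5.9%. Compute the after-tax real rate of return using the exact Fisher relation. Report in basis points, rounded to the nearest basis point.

238 basis points

After-tax nominal return = 9.68% × (1 − 0.13) = 8.4216%.
1 + r = 1.084216 / 1.05900 = 1.023811
After-tax real rate = 1.023811 − 1 → 238 basis points.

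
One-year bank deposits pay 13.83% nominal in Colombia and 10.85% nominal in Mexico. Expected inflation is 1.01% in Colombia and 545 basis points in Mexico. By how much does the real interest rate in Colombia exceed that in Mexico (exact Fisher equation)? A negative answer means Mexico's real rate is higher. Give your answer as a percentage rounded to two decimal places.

Colombia: (1 + 0.1383)/(1 + 0.0101) − 1 = 12.6918%
Mexico: (1 + 0.1085)/(1 + 0.0545) − 1 = 5.1209%
Differential = 12.6918% − 5.1209% = 7.5709% → 7.57%.

7.57%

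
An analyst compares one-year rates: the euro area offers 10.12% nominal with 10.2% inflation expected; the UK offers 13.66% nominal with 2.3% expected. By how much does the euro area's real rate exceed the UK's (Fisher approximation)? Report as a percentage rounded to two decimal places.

The euro area: 10.12% − 10.2% = -0.080%
The UK: 13.66% − 2.3% = 11.360%
Differential = -11.440% → -11.44%.

-11.44%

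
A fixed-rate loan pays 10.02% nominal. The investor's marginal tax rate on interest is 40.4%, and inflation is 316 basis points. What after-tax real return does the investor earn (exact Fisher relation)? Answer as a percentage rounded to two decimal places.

After-tax nominal return = 10.02% × (1 − 0.404) = 5.97192%.
1 + r = 1.0597192 / 1.03160 = 1.027258
After-tax real rate = 1.027258 − 1 → 2.73%.

2.73%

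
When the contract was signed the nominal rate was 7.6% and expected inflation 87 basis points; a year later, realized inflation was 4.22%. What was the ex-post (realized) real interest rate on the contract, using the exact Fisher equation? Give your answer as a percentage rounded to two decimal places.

3.24%

Ex-post: (1 + 0.0760)/(1 + 0.0422) − 1 = 3.2431%
So the realized real rate is 3.24%.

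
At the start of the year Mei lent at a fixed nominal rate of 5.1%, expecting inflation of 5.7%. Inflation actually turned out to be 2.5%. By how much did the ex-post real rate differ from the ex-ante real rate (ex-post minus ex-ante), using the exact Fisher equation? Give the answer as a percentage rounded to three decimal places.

3.104%

Ex-ante: (1 + 0.0510)/(1 + 0.0570) − 1 = -0.5676%
Ex-post: (1 + 0.0510)/(1 + 0.0250) − 1 = 2.5366%
Difference (ex-post − ex-ante) = 3.1042% → 3.104%.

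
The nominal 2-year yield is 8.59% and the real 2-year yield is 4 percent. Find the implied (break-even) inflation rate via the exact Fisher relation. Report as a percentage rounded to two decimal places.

4.41%

(1 + π) = (1 + i)/(1 + r) = 1.08590 / 1.04000 = 1.044135
Break-even inflation = 1.044135 − 1 → 4.41%.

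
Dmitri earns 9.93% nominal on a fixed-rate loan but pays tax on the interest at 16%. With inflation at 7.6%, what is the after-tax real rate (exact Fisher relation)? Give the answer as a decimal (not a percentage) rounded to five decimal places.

0.00689

After-tax nominal return = 9.93% × (1 − 0.16) = 8.3412%.
1 + r = 1.083412 / 1.07600 = 1.006888
After-tax real rate = 1.006888 − 1 → 0.00689.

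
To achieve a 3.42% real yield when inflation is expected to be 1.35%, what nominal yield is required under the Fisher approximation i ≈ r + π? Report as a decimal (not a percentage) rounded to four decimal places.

i ≈ r + π = 3.42% + 1.35% = 0.0477.

0.0477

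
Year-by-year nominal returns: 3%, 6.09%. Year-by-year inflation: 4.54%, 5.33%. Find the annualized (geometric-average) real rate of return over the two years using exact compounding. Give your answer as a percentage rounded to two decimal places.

Nominal growth factor = 1.0300 × 1.0609 = 1.09272700
Price-level growth factor = 1.0454 × 1.0533 = 1.10111982
Real growth factor = 1.09272700 / 1.10111982 = 0.99237792
Annualized real rate = 0.99237792^(1/2) − 1 = -0.3818% → -0.38%.

-0.38%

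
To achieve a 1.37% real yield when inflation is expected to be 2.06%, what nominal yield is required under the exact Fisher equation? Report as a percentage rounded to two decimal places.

(1 + i) = (1 + r)(1 + π) = 1.01370 × 1.02060 = 1.03458222
i = 1.03458222 − 1, so the required nominal rate is 3.46%.

3.46%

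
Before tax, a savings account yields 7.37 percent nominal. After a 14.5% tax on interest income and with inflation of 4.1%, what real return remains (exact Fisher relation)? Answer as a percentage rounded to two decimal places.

After-tax nominal return = 7.37% × (1 − 0.145) = 6.30135%.
1 + r = 1.0630135 / 1.04100 = 1.021146
After-tax real rate = 1.021146 − 1 → 2.11%.

2.11%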